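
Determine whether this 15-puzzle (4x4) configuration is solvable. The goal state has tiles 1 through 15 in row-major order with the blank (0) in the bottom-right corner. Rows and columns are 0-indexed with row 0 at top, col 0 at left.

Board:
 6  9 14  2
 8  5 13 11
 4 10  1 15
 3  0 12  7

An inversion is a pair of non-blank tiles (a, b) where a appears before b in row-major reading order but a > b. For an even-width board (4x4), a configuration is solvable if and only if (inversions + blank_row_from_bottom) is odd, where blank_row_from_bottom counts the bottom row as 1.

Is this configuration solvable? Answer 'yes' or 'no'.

Inversions: 53
Blank is in row 3 (0-indexed from top), which is row 1 counting from the bottom (bottom = 1).
53 + 1 = 54, which is even, so the puzzle is not solvable.

Answer: no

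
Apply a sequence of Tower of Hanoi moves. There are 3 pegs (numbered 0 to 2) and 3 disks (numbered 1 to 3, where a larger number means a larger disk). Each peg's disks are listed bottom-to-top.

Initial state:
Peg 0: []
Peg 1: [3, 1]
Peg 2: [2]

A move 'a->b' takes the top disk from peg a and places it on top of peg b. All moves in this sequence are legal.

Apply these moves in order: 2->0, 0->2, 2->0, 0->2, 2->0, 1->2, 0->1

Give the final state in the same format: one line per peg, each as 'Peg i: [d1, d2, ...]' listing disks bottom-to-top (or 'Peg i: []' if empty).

Answer: Peg 0: []
Peg 1: [3, 2]
Peg 2: [1]

Derivation:
After move 1 (2->0):
Peg 0: [2]
Peg 1: [3, 1]
Peg 2: []

After move 2 (0->2):
Peg 0: []
Peg 1: [3, 1]
Peg 2: [2]

After move 3 (2->0):
Peg 0: [2]
Peg 1: [3, 1]
Peg 2: []

After move 4 (0->2):
Peg 0: []
Peg 1: [3, 1]
Peg 2: [2]

After move 5 (2->0):
Peg 0: [2]
Peg 1: [3, 1]
Peg 2: []

After move 6 (1->2):
Peg 0: [2]
Peg 1: [3]
Peg 2: [1]

After move 7 (0->1):
Peg 0: []
Peg 1: [3, 2]
Peg 2: [1]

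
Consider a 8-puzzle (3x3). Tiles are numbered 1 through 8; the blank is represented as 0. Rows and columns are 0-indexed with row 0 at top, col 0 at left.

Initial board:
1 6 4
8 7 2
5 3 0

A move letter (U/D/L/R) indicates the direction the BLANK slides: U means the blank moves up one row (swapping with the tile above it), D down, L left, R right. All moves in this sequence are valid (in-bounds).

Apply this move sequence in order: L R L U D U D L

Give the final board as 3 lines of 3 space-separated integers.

After move 1 (L):
1 6 4
8 7 2
5 0 3

After move 2 (R):
1 6 4
8 7 2
5 3 0

After move 3 (L):
1 6 4
8 7 2
5 0 3

After move 4 (U):
1 6 4
8 0 2
5 7 3

After move 5 (D):
1 6 4
8 7 2
5 0 3

After move 6 (U):
1 6 4
8 0 2
5 7 3

After move 7 (D):
1 6 4
8 7 2
5 0 3

After move 8 (L):
1 6 4
8 7 2
0 5 3

Answer: 1 6 4
8 7 2
0 5 3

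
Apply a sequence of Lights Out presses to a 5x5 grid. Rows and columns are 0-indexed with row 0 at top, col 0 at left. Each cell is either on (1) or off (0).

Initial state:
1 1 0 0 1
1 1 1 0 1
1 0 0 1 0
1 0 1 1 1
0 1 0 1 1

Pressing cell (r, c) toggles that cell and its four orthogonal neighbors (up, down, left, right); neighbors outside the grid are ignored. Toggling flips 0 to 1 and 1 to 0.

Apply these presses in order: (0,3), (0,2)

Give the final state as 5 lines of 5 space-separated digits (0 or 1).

After press 1 at (0,3):
1 1 1 1 0
1 1 1 1 1
1 0 0 1 0
1 0 1 1 1
0 1 0 1 1

After press 2 at (0,2):
1 0 0 0 0
1 1 0 1 1
1 0 0 1 0
1 0 1 1 1
0 1 0 1 1

Answer: 1 0 0 0 0
1 1 0 1 1
1 0 0 1 0
1 0 1 1 1
0 1 0 1 1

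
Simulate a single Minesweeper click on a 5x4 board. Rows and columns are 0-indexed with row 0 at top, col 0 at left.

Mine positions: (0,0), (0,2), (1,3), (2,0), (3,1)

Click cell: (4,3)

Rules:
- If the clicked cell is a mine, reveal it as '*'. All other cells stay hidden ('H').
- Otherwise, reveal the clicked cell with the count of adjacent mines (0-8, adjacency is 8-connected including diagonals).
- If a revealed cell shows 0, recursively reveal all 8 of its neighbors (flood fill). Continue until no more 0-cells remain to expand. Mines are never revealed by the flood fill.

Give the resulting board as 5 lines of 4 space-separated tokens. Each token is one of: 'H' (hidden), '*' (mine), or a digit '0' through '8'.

H H H H
H H H H
H H 2 1
H H 1 0
H H 1 0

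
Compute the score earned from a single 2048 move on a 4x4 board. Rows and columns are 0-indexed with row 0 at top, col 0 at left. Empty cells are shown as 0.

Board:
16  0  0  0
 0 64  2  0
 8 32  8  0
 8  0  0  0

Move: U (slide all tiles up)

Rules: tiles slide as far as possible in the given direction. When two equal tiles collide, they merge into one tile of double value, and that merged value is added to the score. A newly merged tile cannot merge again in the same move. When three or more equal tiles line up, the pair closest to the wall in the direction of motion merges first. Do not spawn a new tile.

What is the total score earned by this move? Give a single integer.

Answer: 16

Derivation:
Slide up:
col 0: [16, 0, 8, 8] -> [16, 16, 0, 0]  score +16 (running 16)
col 1: [0, 64, 32, 0] -> [64, 32, 0, 0]  score +0 (running 16)
col 2: [0, 2, 8, 0] -> [2, 8, 0, 0]  score +0 (running 16)
col 3: [0, 0, 0, 0] -> [0, 0, 0, 0]  score +0 (running 16)
Board after move:
16 64  2  0
16 32  8  0
 0  0  0  0
 0  0  0  0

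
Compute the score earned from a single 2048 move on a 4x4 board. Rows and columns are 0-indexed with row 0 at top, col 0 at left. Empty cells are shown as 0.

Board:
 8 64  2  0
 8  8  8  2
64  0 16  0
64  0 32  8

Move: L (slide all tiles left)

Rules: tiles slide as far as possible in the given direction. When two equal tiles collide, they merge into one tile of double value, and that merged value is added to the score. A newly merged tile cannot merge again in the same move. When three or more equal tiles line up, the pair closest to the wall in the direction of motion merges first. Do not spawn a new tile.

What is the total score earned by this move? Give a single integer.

Slide left:
row 0: [8, 64, 2, 0] -> [8, 64, 2, 0]  score +0 (running 0)
row 1: [8, 8, 8, 2] -> [16, 8, 2, 0]  score +16 (running 16)
row 2: [64, 0, 16, 0] -> [64, 16, 0, 0]  score +0 (running 16)
row 3: [64, 0, 32, 8] -> [64, 32, 8, 0]  score +0 (running 16)
Board after move:
 8 64  2  0
16  8  2  0
64 16  0  0
64 32  8  0

Answer: 16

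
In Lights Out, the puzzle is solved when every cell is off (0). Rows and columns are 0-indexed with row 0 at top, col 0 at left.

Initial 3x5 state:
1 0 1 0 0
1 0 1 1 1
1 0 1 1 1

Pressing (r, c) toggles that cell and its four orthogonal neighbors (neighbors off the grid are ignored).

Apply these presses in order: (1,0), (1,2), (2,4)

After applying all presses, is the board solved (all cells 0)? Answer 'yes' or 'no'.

After press 1 at (1,0):
0 0 1 0 0
0 1 1 1 1
0 0 1 1 1

After press 2 at (1,2):
0 0 0 0 0
0 0 0 0 1
0 0 0 1 1

After press 3 at (2,4):
0 0 0 0 0
0 0 0 0 0
0 0 0 0 0

Lights still on: 0

Answer: yes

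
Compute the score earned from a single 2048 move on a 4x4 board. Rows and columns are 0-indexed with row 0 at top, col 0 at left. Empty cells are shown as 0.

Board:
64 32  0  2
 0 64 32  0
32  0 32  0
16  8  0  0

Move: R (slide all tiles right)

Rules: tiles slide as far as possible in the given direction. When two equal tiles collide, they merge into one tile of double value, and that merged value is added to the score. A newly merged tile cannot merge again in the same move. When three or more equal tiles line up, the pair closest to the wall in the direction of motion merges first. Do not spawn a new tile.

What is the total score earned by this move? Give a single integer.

Answer: 64

Derivation:
Slide right:
row 0: [64, 32, 0, 2] -> [0, 64, 32, 2]  score +0 (running 0)
row 1: [0, 64, 32, 0] -> [0, 0, 64, 32]  score +0 (running 0)
row 2: [32, 0, 32, 0] -> [0, 0, 0, 64]  score +64 (running 64)
row 3: [16, 8, 0, 0] -> [0, 0, 16, 8]  score +0 (running 64)
Board after move:
 0 64 32  2
 0  0 64 32
 0  0  0 64
 0  0 16  8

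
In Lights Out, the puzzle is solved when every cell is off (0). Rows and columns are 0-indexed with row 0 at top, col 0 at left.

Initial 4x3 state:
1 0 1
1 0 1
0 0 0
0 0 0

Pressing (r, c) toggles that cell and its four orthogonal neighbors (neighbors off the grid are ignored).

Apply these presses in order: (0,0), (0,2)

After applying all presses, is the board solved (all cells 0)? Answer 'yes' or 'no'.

Answer: yes

Derivation:
After press 1 at (0,0):
0 1 1
0 0 1
0 0 0
0 0 0

After press 2 at (0,2):
0 0 0
0 0 0
0 0 0
0 0 0

Lights still on: 0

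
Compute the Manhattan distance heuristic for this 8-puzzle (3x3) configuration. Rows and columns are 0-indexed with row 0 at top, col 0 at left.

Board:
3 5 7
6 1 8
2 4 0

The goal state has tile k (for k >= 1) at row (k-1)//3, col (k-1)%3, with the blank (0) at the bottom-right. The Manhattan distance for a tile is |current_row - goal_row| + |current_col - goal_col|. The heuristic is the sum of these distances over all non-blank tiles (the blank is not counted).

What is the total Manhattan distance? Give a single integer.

Tile 3: at (0,0), goal (0,2), distance |0-0|+|0-2| = 2
Tile 5: at (0,1), goal (1,1), distance |0-1|+|1-1| = 1
Tile 7: at (0,2), goal (2,0), distance |0-2|+|2-0| = 4
Tile 6: at (1,0), goal (1,2), distance |1-1|+|0-2| = 2
Tile 1: at (1,1), goal (0,0), distance |1-0|+|1-0| = 2
Tile 8: at (1,2), goal (2,1), distance |1-2|+|2-1| = 2
Tile 2: at (2,0), goal (0,1), distance |2-0|+|0-1| = 3
Tile 4: at (2,1), goal (1,0), distance |2-1|+|1-0| = 2
Sum: 2 + 1 + 4 + 2 + 2 + 2 + 3 + 2 = 18

Answer: 18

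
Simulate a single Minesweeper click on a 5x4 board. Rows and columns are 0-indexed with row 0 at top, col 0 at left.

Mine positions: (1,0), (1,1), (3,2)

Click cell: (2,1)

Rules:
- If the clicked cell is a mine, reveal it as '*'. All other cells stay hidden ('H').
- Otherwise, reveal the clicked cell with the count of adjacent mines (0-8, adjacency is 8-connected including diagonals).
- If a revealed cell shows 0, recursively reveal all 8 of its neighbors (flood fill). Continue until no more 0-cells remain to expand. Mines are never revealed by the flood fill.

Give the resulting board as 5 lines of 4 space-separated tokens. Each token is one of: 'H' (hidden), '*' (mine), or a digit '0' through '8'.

H H H H
H H H H
H 3 H H
H H H H
H H H H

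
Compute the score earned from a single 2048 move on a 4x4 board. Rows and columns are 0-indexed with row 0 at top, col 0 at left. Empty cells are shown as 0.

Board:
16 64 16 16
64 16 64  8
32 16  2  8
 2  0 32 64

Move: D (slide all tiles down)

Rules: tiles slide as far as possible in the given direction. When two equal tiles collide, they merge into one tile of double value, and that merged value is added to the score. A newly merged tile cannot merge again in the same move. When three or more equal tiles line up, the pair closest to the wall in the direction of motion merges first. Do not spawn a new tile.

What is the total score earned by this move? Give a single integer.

Slide down:
col 0: [16, 64, 32, 2] -> [16, 64, 32, 2]  score +0 (running 0)
col 1: [64, 16, 16, 0] -> [0, 0, 64, 32]  score +32 (running 32)
col 2: [16, 64, 2, 32] -> [16, 64, 2, 32]  score +0 (running 32)
col 3: [16, 8, 8, 64] -> [0, 16, 16, 64]  score +16 (running 48)
Board after move:
16  0 16  0
64  0 64 16
32 64  2 16
 2 32 32 64

Answer: 48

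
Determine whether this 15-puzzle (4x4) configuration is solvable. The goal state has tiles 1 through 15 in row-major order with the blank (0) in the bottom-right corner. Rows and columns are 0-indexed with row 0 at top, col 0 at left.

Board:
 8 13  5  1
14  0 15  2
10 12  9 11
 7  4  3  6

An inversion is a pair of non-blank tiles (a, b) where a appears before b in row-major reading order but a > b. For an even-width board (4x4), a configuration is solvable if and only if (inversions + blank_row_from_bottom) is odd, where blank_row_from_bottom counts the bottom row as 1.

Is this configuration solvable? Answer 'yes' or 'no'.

Inversions: 63
Blank is in row 1 (0-indexed from top), which is row 3 counting from the bottom (bottom = 1).
63 + 3 = 66, which is even, so the puzzle is not solvable.

Answer: no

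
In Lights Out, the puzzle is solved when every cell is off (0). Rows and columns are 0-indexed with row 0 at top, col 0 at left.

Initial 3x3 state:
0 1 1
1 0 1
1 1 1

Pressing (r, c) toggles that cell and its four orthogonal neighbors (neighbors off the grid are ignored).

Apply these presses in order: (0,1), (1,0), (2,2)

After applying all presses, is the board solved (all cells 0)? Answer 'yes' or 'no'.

After press 1 at (0,1):
1 0 0
1 1 1
1 1 1

After press 2 at (1,0):
0 0 0
0 0 1
0 1 1

After press 3 at (2,2):
0 0 0
0 0 0
0 0 0

Lights still on: 0

Answer: yes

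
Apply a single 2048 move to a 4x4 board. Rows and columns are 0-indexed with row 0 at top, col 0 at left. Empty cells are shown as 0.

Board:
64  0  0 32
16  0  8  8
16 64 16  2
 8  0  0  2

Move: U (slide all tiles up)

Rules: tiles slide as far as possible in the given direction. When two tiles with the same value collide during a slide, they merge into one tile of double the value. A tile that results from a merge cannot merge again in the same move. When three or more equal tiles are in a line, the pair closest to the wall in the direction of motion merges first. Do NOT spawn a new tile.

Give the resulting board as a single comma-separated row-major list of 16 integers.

Slide up:
col 0: [64, 16, 16, 8] -> [64, 32, 8, 0]
col 1: [0, 0, 64, 0] -> [64, 0, 0, 0]
col 2: [0, 8, 16, 0] -> [8, 16, 0, 0]
col 3: [32, 8, 2, 2] -> [32, 8, 4, 0]

Answer: 64, 64, 8, 32, 32, 0, 16, 8, 8, 0, 0, 4, 0, 0, 0, 0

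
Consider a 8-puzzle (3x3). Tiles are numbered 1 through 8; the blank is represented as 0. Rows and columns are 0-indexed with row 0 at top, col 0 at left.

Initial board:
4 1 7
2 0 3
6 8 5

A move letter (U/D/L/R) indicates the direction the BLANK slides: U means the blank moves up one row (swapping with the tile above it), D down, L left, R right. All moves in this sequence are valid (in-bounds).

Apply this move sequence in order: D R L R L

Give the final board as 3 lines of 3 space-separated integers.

After move 1 (D):
4 1 7
2 8 3
6 0 5

After move 2 (R):
4 1 7
2 8 3
6 5 0

After move 3 (L):
4 1 7
2 8 3
6 0 5

After move 4 (R):
4 1 7
2 8 3
6 5 0

After move 5 (L):
4 1 7
2 8 3
6 0 5

Answer: 4 1 7
2 8 3
6 0 5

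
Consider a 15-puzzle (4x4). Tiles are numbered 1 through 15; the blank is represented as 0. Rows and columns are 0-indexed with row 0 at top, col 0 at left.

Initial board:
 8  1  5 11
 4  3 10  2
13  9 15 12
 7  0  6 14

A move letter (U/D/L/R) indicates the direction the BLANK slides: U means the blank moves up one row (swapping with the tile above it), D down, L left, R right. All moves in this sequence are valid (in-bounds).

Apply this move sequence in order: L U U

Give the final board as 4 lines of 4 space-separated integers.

After move 1 (L):
 8  1  5 11
 4  3 10  2
13  9 15 12
 0  7  6 14

After move 2 (U):
 8  1  5 11
 4  3 10  2
 0  9 15 12
13  7  6 14

After move 3 (U):
 8  1  5 11
 0  3 10  2
 4  9 15 12
13  7  6 14

Answer:  8  1  5 11
 0  3 10  2
 4  9 15 12
13  7  6 14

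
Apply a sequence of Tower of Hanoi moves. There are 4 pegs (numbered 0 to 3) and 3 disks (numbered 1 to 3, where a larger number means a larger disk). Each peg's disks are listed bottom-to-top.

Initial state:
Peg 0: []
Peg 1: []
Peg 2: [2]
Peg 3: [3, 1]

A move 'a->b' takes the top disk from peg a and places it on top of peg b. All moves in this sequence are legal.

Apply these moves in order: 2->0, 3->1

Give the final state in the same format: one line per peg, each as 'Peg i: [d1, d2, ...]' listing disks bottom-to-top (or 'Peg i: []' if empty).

After move 1 (2->0):
Peg 0: [2]
Peg 1: []
Peg 2: []
Peg 3: [3, 1]

After move 2 (3->1):
Peg 0: [2]
Peg 1: [1]
Peg 2: []
Peg 3: [3]

Answer: Peg 0: [2]
Peg 1: [1]
Peg 2: []
Peg 3: [3]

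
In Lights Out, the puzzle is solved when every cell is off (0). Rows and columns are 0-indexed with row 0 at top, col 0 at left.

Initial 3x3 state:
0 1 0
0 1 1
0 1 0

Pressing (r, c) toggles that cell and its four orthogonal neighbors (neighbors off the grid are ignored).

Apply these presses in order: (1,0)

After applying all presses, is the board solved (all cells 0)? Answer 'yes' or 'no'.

After press 1 at (1,0):
1 1 0
1 0 1
1 1 0

Lights still on: 6

Answer: no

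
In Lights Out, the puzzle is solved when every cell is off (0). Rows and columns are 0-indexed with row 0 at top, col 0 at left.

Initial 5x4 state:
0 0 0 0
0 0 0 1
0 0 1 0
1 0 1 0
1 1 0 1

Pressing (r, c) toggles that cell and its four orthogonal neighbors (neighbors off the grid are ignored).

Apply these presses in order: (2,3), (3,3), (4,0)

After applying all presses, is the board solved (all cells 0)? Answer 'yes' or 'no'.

Answer: yes

Derivation:
After press 1 at (2,3):
0 0 0 0
0 0 0 0
0 0 0 1
1 0 1 1
1 1 0 1

After press 2 at (3,3):
0 0 0 0
0 0 0 0
0 0 0 0
1 0 0 0
1 1 0 0

After press 3 at (4,0):
0 0 0 0
0 0 0 0
0 0 0 0
0 0 0 0
0 0 0 0

Lights still on: 0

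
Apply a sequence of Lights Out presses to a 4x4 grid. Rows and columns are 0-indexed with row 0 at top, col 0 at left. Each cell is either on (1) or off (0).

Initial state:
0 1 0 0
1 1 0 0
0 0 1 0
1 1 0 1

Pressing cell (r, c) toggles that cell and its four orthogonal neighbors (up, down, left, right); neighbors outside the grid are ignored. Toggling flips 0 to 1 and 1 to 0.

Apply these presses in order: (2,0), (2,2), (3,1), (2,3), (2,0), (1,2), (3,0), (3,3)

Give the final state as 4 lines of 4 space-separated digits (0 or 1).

After press 1 at (2,0):
0 1 0 0
0 1 0 0
1 1 1 0
0 1 0 1

After press 2 at (2,2):
0 1 0 0
0 1 1 0
1 0 0 1
0 1 1 1

After press 3 at (3,1):
0 1 0 0
0 1 1 0
1 1 0 1
1 0 0 1

After press 4 at (2,3):
0 1 0 0
0 1 1 1
1 1 1 0
1 0 0 0

After press 5 at (2,0):
0 1 0 0
1 1 1 1
0 0 1 0
0 0 0 0

After press 6 at (1,2):
0 1 1 0
1 0 0 0
0 0 0 0
0 0 0 0

After press 7 at (3,0):
0 1 1 0
1 0 0 0
1 0 0 0
1 1 0 0

After press 8 at (3,3):
0 1 1 0
1 0 0 0
1 0 0 1
1 1 1 1

Answer: 0 1 1 0
1 0 0 0
1 0 0 1
1 1 1 1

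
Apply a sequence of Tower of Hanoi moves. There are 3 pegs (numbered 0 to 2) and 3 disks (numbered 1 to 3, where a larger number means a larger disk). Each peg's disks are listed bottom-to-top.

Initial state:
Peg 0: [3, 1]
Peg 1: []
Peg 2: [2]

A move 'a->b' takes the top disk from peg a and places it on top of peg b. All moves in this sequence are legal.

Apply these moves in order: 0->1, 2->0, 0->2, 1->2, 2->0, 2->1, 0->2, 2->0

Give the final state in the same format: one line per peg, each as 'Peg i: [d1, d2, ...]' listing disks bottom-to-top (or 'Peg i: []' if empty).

After move 1 (0->1):
Peg 0: [3]
Peg 1: [1]
Peg 2: [2]

After move 2 (2->0):
Peg 0: [3, 2]
Peg 1: [1]
Peg 2: []

After move 3 (0->2):
Peg 0: [3]
Peg 1: [1]
Peg 2: [2]

After move 4 (1->2):
Peg 0: [3]
Peg 1: []
Peg 2: [2, 1]

After move 5 (2->0):
Peg 0: [3, 1]
Peg 1: []
Peg 2: [2]

After move 6 (2->1):
Peg 0: [3, 1]
Peg 1: [2]
Peg 2: []

After move 7 (0->2):
Peg 0: [3]
Peg 1: [2]
Peg 2: [1]

After move 8 (2->0):
Peg 0: [3, 1]
Peg 1: [2]
Peg 2: []

Answer: Peg 0: [3, 1]
Peg 1: [2]
Peg 2: []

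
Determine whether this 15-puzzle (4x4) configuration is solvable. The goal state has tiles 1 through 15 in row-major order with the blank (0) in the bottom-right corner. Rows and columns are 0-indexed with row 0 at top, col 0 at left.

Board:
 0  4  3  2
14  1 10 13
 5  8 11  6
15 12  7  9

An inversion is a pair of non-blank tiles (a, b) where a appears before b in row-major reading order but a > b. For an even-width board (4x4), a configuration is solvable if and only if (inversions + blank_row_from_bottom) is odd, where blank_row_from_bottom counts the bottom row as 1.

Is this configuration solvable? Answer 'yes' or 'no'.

Inversions: 38
Blank is in row 0 (0-indexed from top), which is row 4 counting from the bottom (bottom = 1).
38 + 4 = 42, which is even, so the puzzle is not solvable.

Answer: no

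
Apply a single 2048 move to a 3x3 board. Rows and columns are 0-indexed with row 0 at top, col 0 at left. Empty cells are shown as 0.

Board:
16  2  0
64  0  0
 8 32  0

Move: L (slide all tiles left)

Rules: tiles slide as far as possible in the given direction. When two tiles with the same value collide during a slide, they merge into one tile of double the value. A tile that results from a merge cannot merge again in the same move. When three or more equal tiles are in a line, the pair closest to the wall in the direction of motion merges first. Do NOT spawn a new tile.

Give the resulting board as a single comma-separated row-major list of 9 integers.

Slide left:
row 0: [16, 2, 0] -> [16, 2, 0]
row 1: [64, 0, 0] -> [64, 0, 0]
row 2: [8, 32, 0] -> [8, 32, 0]

Answer: 16, 2, 0, 64, 0, 0, 8, 32, 0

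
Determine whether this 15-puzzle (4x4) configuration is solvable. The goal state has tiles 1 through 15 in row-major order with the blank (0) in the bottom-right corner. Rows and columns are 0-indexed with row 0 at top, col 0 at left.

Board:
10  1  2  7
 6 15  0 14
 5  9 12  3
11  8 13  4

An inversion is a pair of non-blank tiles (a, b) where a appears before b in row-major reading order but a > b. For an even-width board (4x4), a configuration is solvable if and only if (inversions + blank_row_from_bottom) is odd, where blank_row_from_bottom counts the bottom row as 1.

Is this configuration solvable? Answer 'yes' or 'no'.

Answer: yes

Derivation:
Inversions: 46
Blank is in row 1 (0-indexed from top), which is row 3 counting from the bottom (bottom = 1).
46 + 3 = 49, which is odd, so the puzzle is solvable.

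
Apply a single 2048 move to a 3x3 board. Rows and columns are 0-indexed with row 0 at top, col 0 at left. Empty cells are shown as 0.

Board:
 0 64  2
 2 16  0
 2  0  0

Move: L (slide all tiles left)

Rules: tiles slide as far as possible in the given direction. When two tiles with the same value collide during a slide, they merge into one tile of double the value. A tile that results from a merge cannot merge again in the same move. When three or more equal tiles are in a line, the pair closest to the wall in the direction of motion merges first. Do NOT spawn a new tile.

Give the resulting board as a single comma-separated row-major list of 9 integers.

Slide left:
row 0: [0, 64, 2] -> [64, 2, 0]
row 1: [2, 16, 0] -> [2, 16, 0]
row 2: [2, 0, 0] -> [2, 0, 0]

Answer: 64, 2, 0, 2, 16, 0, 2, 0, 0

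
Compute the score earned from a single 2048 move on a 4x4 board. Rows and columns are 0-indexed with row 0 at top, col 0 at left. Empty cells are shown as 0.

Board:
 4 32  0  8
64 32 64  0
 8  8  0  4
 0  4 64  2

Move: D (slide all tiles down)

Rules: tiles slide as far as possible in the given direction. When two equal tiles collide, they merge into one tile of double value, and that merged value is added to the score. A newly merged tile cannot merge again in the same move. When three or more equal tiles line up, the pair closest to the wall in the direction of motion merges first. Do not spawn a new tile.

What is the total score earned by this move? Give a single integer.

Answer: 192

Derivation:
Slide down:
col 0: [4, 64, 8, 0] -> [0, 4, 64, 8]  score +0 (running 0)
col 1: [32, 32, 8, 4] -> [0, 64, 8, 4]  score +64 (running 64)
col 2: [0, 64, 0, 64] -> [0, 0, 0, 128]  score +128 (running 192)
col 3: [8, 0, 4, 2] -> [0, 8, 4, 2]  score +0 (running 192)
Board after move:
  0   0   0   0
  4  64   0   8
 64   8   0   4
  8   4 128   2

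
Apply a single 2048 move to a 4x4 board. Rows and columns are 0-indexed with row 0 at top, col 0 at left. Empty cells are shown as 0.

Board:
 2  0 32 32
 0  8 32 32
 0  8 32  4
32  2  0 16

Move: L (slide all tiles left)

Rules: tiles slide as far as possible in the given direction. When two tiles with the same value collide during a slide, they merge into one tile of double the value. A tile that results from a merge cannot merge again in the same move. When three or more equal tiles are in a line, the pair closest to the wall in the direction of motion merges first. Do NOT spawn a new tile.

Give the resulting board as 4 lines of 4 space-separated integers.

Answer:  2 64  0  0
 8 64  0  0
 8 32  4  0
32  2 16  0

Derivation:
Slide left:
row 0: [2, 0, 32, 32] -> [2, 64, 0, 0]
row 1: [0, 8, 32, 32] -> [8, 64, 0, 0]
row 2: [0, 8, 32, 4] -> [8, 32, 4, 0]
row 3: [32, 2, 0, 16] -> [32, 2, 16, 0]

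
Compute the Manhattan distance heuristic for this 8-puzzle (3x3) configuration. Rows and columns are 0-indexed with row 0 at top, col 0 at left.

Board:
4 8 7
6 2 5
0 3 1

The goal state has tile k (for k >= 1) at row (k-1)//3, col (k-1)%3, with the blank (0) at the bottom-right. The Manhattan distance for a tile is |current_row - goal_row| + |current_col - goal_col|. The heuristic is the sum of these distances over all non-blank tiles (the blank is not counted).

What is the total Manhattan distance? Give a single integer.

Tile 4: at (0,0), goal (1,0), distance |0-1|+|0-0| = 1
Tile 8: at (0,1), goal (2,1), distance |0-2|+|1-1| = 2
Tile 7: at (0,2), goal (2,0), distance |0-2|+|2-0| = 4
Tile 6: at (1,0), goal (1,2), distance |1-1|+|0-2| = 2
Tile 2: at (1,1), goal (0,1), distance |1-0|+|1-1| = 1
Tile 5: at (1,2), goal (1,1), distance |1-1|+|2-1| = 1
Tile 3: at (2,1), goal (0,2), distance |2-0|+|1-2| = 3
Tile 1: at (2,2), goal (0,0), distance |2-0|+|2-0| = 4
Sum: 1 + 2 + 4 + 2 + 1 + 1 + 3 + 4 = 18

Answer: 18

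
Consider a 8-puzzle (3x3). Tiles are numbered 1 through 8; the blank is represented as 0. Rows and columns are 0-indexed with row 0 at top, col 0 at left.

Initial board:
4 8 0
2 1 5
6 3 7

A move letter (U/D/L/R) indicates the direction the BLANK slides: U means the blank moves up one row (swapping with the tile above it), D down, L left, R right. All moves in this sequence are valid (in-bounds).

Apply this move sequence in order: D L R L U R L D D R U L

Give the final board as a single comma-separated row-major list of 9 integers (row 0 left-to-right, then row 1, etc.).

After move 1 (D):
4 8 5
2 1 0
6 3 7

After move 2 (L):
4 8 5
2 0 1
6 3 7

After move 3 (R):
4 8 5
2 1 0
6 3 7

After move 4 (L):
4 8 5
2 0 1
6 3 7

After move 5 (U):
4 0 5
2 8 1
6 3 7

After move 6 (R):
4 5 0
2 8 1
6 3 7

After move 7 (L):
4 0 5
2 8 1
6 3 7

After move 8 (D):
4 8 5
2 0 1
6 3 7

After move 9 (D):
4 8 5
2 3 1
6 0 7

After move 10 (R):
4 8 5
2 3 1
6 7 0

After move 11 (U):
4 8 5
2 3 0
6 7 1

After move 12 (L):
4 8 5
2 0 3
6 7 1

Answer: 4, 8, 5, 2, 0, 3, 6, 7, 1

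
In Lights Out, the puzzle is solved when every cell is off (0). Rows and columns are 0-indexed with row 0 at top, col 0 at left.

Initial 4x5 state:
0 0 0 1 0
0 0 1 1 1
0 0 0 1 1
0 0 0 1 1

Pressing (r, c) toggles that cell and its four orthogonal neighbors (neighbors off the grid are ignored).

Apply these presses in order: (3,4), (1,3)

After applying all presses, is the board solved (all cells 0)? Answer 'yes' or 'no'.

After press 1 at (3,4):
0 0 0 1 0
0 0 1 1 1
0 0 0 1 0
0 0 0 0 0

After press 2 at (1,3):
0 0 0 0 0
0 0 0 0 0
0 0 0 0 0
0 0 0 0 0

Lights still on: 0

Answer: yes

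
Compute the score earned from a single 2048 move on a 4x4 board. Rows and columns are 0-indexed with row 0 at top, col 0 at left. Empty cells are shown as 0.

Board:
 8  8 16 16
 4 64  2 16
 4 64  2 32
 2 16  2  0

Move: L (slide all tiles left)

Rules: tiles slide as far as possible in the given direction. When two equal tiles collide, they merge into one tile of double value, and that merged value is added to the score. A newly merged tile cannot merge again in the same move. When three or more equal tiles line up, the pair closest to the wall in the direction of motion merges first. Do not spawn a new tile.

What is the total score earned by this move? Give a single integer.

Slide left:
row 0: [8, 8, 16, 16] -> [16, 32, 0, 0]  score +48 (running 48)
row 1: [4, 64, 2, 16] -> [4, 64, 2, 16]  score +0 (running 48)
row 2: [4, 64, 2, 32] -> [4, 64, 2, 32]  score +0 (running 48)
row 3: [2, 16, 2, 0] -> [2, 16, 2, 0]  score +0 (running 48)
Board after move:
16 32  0  0
 4 64  2 16
 4 64  2 32
 2 16  2  0

Answer: 48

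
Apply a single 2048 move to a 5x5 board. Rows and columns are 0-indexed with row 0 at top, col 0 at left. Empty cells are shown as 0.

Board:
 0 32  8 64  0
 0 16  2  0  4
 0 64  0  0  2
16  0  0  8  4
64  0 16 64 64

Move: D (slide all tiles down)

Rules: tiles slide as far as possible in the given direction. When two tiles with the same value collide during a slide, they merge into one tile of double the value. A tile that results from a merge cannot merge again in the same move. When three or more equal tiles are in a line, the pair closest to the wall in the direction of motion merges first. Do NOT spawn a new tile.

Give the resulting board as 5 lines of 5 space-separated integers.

Slide down:
col 0: [0, 0, 0, 16, 64] -> [0, 0, 0, 16, 64]
col 1: [32, 16, 64, 0, 0] -> [0, 0, 32, 16, 64]
col 2: [8, 2, 0, 0, 16] -> [0, 0, 8, 2, 16]
col 3: [64, 0, 0, 8, 64] -> [0, 0, 64, 8, 64]
col 4: [0, 4, 2, 4, 64] -> [0, 4, 2, 4, 64]

Answer:  0  0  0  0  0
 0  0  0  0  4
 0 32  8 64  2
16 16  2  8  4
64 64 16 64 64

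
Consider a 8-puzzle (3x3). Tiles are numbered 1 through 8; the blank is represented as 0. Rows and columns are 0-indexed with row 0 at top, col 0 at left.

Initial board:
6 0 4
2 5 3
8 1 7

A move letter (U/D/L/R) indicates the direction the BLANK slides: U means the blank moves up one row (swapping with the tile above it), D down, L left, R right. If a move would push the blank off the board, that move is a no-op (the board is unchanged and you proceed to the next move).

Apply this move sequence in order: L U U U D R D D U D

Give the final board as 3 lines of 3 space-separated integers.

After move 1 (L):
0 6 4
2 5 3
8 1 7

After move 2 (U):
0 6 4
2 5 3
8 1 7

After move 3 (U):
0 6 4
2 5 3
8 1 7

After move 4 (U):
0 6 4
2 5 3
8 1 7

After move 5 (D):
2 6 4
0 5 3
8 1 7

After move 6 (R):
2 6 4
5 0 3
8 1 7

After move 7 (D):
2 6 4
5 1 3
8 0 7

After move 8 (D):
2 6 4
5 1 3
8 0 7

After move 9 (U):
2 6 4
5 0 3
8 1 7

After move 10 (D):
2 6 4
5 1 3
8 0 7

Answer: 2 6 4
5 1 3
8 0 7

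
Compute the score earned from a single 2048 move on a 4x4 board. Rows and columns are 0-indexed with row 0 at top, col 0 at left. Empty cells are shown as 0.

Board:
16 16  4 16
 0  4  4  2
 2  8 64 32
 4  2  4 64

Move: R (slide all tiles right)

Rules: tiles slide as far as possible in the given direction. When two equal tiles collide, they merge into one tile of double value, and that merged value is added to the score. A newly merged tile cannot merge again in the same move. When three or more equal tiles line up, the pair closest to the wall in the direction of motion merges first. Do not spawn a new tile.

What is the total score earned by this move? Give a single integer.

Slide right:
row 0: [16, 16, 4, 16] -> [0, 32, 4, 16]  score +32 (running 32)
row 1: [0, 4, 4, 2] -> [0, 0, 8, 2]  score +8 (running 40)
row 2: [2, 8, 64, 32] -> [2, 8, 64, 32]  score +0 (running 40)
row 3: [4, 2, 4, 64] -> [4, 2, 4, 64]  score +0 (running 40)
Board after move:
 0 32  4 16
 0  0  8  2
 2  8 64 32
 4  2  4 64

Answer: 40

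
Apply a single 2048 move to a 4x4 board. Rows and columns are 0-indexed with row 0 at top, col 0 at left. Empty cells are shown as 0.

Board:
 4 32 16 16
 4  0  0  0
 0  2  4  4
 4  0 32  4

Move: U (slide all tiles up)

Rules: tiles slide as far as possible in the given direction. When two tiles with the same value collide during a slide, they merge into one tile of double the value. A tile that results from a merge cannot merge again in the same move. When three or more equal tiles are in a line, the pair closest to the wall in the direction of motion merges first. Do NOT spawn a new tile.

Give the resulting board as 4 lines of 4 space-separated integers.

Answer:  8 32 16 16
 4  2  4  8
 0  0 32  0
 0  0  0  0

Derivation:
Slide up:
col 0: [4, 4, 0, 4] -> [8, 4, 0, 0]
col 1: [32, 0, 2, 0] -> [32, 2, 0, 0]
col 2: [16, 0, 4, 32] -> [16, 4, 32, 0]
col 3: [16, 0, 4, 4] -> [16, 8, 0, 0]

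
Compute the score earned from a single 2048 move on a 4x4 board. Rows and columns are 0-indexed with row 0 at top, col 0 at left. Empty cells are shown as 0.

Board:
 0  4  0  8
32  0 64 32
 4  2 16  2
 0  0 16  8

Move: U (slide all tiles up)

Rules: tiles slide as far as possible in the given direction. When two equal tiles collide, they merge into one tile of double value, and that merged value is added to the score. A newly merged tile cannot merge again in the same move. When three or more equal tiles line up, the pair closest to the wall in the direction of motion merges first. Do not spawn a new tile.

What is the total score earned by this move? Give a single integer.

Slide up:
col 0: [0, 32, 4, 0] -> [32, 4, 0, 0]  score +0 (running 0)
col 1: [4, 0, 2, 0] -> [4, 2, 0, 0]  score +0 (running 0)
col 2: [0, 64, 16, 16] -> [64, 32, 0, 0]  score +32 (running 32)
col 3: [8, 32, 2, 8] -> [8, 32, 2, 8]  score +0 (running 32)
Board after move:
32  4 64  8
 4  2 32 32
 0  0  0  2
 0  0  0  8

Answer: 32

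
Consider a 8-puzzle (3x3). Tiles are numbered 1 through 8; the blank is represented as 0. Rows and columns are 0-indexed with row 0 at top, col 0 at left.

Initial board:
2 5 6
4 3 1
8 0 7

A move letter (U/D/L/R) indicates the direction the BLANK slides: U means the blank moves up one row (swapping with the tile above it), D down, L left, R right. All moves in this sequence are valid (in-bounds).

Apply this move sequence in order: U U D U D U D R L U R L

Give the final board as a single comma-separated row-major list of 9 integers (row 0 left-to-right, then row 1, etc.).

Answer: 2, 0, 6, 4, 5, 1, 8, 3, 7

Derivation:
After move 1 (U):
2 5 6
4 0 1
8 3 7

After move 2 (U):
2 0 6
4 5 1
8 3 7

After move 3 (D):
2 5 6
4 0 1
8 3 7

After move 4 (U):
2 0 6
4 5 1
8 3 7

After move 5 (D):
2 5 6
4 0 1
8 3 7

After move 6 (U):
2 0 6
4 5 1
8 3 7

After move 7 (D):
2 5 6
4 0 1
8 3 7

After move 8 (R):
2 5 6
4 1 0
8 3 7

After move 9 (L):
2 5 6
4 0 1
8 3 7

After move 10 (U):
2 0 6
4 5 1
8 3 7

After move 11 (R):
2 6 0
4 5 1
8 3 7

After move 12 (L):
2 0 6
4 5 1
8 3 7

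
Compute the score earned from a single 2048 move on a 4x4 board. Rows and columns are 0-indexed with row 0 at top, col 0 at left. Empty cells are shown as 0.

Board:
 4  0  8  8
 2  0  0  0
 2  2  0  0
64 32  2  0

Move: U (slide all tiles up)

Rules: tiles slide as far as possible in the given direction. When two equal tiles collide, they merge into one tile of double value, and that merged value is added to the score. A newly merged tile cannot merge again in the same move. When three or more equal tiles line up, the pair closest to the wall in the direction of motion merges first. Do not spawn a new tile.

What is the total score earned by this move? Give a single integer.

Answer: 4

Derivation:
Slide up:
col 0: [4, 2, 2, 64] -> [4, 4, 64, 0]  score +4 (running 4)
col 1: [0, 0, 2, 32] -> [2, 32, 0, 0]  score +0 (running 4)
col 2: [8, 0, 0, 2] -> [8, 2, 0, 0]  score +0 (running 4)
col 3: [8, 0, 0, 0] -> [8, 0, 0, 0]  score +0 (running 4)
Board after move:
 4  2  8  8
 4 32  2  0
64  0  0  0
 0  0  0  0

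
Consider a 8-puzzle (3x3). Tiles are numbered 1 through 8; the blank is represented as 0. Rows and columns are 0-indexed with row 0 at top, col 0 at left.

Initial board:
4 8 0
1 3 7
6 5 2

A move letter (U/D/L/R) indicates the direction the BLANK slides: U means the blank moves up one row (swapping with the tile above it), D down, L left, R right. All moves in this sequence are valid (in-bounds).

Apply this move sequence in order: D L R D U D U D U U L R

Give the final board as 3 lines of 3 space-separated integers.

After move 1 (D):
4 8 7
1 3 0
6 5 2

After move 2 (L):
4 8 7
1 0 3
6 5 2

After move 3 (R):
4 8 7
1 3 0
6 5 2

After move 4 (D):
4 8 7
1 3 2
6 5 0

After move 5 (U):
4 8 7
1 3 0
6 5 2

After move 6 (D):
4 8 7
1 3 2
6 5 0

After move 7 (U):
4 8 7
1 3 0
6 5 2

After move 8 (D):
4 8 7
1 3 2
6 5 0

After move 9 (U):
4 8 7
1 3 0
6 5 2

After move 10 (U):
4 8 0
1 3 7
6 5 2

After move 11 (L):
4 0 8
1 3 7
6 5 2

After move 12 (R):
4 8 0
1 3 7
6 5 2

Answer: 4 8 0
1 3 7
6 5 2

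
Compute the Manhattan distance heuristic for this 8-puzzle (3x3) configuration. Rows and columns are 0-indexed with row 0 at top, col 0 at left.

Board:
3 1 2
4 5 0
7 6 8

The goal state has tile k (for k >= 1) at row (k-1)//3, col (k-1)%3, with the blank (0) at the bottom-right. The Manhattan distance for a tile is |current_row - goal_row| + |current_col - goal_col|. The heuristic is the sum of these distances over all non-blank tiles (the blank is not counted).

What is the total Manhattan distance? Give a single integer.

Tile 3: at (0,0), goal (0,2), distance |0-0|+|0-2| = 2
Tile 1: at (0,1), goal (0,0), distance |0-0|+|1-0| = 1
Tile 2: at (0,2), goal (0,1), distance |0-0|+|2-1| = 1
Tile 4: at (1,0), goal (1,0), distance |1-1|+|0-0| = 0
Tile 5: at (1,1), goal (1,1), distance |1-1|+|1-1| = 0
Tile 7: at (2,0), goal (2,0), distance |2-2|+|0-0| = 0
Tile 6: at (2,1), goal (1,2), distance |2-1|+|1-2| = 2
Tile 8: at (2,2), goal (2,1), distance |2-2|+|2-1| = 1
Sum: 2 + 1 + 1 + 0 + 0 + 0 + 2 + 1 = 7

Answer: 7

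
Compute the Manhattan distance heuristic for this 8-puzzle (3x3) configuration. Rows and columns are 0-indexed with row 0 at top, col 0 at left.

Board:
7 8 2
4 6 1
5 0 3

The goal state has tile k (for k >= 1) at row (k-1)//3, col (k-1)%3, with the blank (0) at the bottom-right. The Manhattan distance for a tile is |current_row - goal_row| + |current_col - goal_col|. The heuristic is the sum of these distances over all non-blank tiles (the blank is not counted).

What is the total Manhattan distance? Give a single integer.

Answer: 13

Derivation:
Tile 7: at (0,0), goal (2,0), distance |0-2|+|0-0| = 2
Tile 8: at (0,1), goal (2,1), distance |0-2|+|1-1| = 2
Tile 2: at (0,2), goal (0,1), distance |0-0|+|2-1| = 1
Tile 4: at (1,0), goal (1,0), distance |1-1|+|0-0| = 0
Tile 6: at (1,1), goal (1,2), distance |1-1|+|1-2| = 1
Tile 1: at (1,2), goal (0,0), distance |1-0|+|2-0| = 3
Tile 5: at (2,0), goal (1,1), distance |2-1|+|0-1| = 2
Tile 3: at (2,2), goal (0,2), distance |2-0|+|2-2| = 2
Sum: 2 + 2 + 1 + 0 + 1 + 3 + 2 + 2 = 13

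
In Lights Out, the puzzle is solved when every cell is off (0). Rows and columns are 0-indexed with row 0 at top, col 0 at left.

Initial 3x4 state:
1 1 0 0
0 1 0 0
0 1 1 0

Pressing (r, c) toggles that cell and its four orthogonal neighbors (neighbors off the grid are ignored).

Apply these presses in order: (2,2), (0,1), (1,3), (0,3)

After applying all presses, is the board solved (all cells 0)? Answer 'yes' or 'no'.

Answer: yes

Derivation:
After press 1 at (2,2):
1 1 0 0
0 1 1 0
0 0 0 1

After press 2 at (0,1):
0 0 1 0
0 0 1 0
0 0 0 1

After press 3 at (1,3):
0 0 1 1
0 0 0 1
0 0 0 0

After press 4 at (0,3):
0 0 0 0
0 0 0 0
0 0 0 0

Lights still on: 0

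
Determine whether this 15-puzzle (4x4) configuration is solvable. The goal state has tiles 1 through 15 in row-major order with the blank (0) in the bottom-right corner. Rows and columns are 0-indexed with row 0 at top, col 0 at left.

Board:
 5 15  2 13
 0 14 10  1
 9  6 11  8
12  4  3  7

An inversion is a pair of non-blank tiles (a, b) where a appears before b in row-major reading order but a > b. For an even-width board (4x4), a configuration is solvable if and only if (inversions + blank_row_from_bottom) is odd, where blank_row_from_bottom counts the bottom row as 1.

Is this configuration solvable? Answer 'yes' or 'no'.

Answer: no

Derivation:
Inversions: 63
Blank is in row 1 (0-indexed from top), which is row 3 counting from the bottom (bottom = 1).
63 + 3 = 66, which is even, so the puzzle is not solvable.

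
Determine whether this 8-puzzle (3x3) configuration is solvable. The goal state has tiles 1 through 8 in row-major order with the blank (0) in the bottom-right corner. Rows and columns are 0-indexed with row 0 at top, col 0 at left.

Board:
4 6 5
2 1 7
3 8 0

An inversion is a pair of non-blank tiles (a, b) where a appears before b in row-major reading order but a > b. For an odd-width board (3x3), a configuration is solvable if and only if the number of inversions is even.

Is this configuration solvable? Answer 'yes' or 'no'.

Answer: yes

Derivation:
Inversions (pairs i<j in row-major order where tile[i] > tile[j] > 0): 12
12 is even, so the puzzle is solvable.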